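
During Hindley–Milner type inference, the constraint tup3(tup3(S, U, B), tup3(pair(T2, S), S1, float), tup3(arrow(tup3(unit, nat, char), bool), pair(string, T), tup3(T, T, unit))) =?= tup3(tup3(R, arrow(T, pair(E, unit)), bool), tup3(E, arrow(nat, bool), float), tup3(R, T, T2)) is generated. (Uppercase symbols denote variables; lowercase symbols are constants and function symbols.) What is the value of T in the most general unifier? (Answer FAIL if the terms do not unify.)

FAIL

Decompose tup3/3: tup3(S, U, B) =?= tup3(R, arrow(T, pair(E, unit)), bool),  tup3(pair(T2, S), S1, float) =?= tup3(E, arrow(nat, bool), float),  tup3(arrow(tup3(unit, nat, char), bool), pair(string, T), tup3(T, T, unit)) =?= tup3(R, T, T2).
Decompose tup3/3: S =?= R,  U =?= arrow(T, pair(E, unit)),  B =?= bool.
Bind S := R; substituting into the one remaining equation that mentions S gives: tup3(pair(T2, R), S1, float) =?= tup3(E, arrow(nat, bool), float).
Bind U := arrow(T, pair(E, unit)); no other remaining equation mentions U.
Bind B := bool; no other remaining equation mentions B.
Decompose tup3/3: pair(T2, R) =?= E,  S1 =?= arrow(nat, bool),  float =?= float.
Bind E := pair(T2, R); no other remaining equation mentions E. Substituting into the earlier binding gives U := arrow(T, pair(pair(T2, R), unit)).
Bind S1 := arrow(nat, bool); no other remaining equation mentions S1.
Delete trivial equation float =?= float.
Decompose tup3/3: arrow(tup3(unit, nat, char), bool) =?= R,  pair(string, T) =?= T,  tup3(T, T, unit) =?= T2.
Bind R := arrow(tup3(unit, nat, char), bool); no other remaining equation mentions R. Substituting into the earlier bindings gives S := arrow(tup3(unit, nat, char), bool), U := arrow(T, pair(pair(T2, arrow(tup3(unit, nat, char), bool)), unit)), E := pair(T2, arrow(tup3(unit, nat, char), bool)).
Occurs check fails: T occurs in pair(string, T); the equation T =?= pair(string, T) has no finite solution.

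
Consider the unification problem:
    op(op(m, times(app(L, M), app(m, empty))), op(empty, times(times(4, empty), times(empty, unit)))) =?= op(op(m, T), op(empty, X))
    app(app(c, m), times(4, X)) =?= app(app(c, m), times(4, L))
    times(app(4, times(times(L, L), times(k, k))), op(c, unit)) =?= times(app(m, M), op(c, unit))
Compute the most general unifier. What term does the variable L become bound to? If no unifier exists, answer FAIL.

FAIL

Decompose op/2: op(m, times(app(L, M), app(m, empty))) =?= op(m, T),  op(empty, times(times(4, empty), times(empty, unit))) =?= op(empty, X).
Decompose op/2: m =?= m,  times(app(L, M), app(m, empty)) =?= T.
Delete trivial equation m =?= m.
Bind T := times(app(L, M), app(m, empty)); no other remaining equation mentions T.
Decompose op/2: empty =?= empty,  times(times(4, empty), times(empty, unit)) =?= X.
Delete trivial equation empty =?= empty.
Bind X := times(times(4, empty), times(empty, unit)); substituting into the one remaining equation that mentions X gives: app(app(c, m), times(4, times(times(4, empty), times(empty, unit)))) =?= app(app(c, m), times(4, L)).
Decompose app/2: app(c, m) =?= app(c, m),  times(4, times(times(4, empty), times(empty, unit))) =?= times(4, L).
Delete trivial equation app(c, m) =?= app(c, m).
Decompose times/2: 4 =?= 4,  times(times(4, empty), times(empty, unit)) =?= L.
Delete trivial equation 4 =?= 4.
Bind L := times(times(4, empty), times(empty, unit)); substituting into the remaining equation gives: times(app(4, times(times(times(times(4, empty), times(empty, unit)), times(times(4, empty), times(empty, unit))), times(k, k))), op(c, unit)) =?= times(app(m, M), op(c, unit)). Substituting into the earlier binding gives T := times(app(times(times(4, empty), times(empty, unit)), M), app(m, empty)).
Decompose times/2: app(4, times(times(times(times(4, empty), times(empty, unit)), times(times(4, empty), times(empty, unit))), times(k, k))) =?= app(m, M),  op(c, unit) =?= op(c, unit).
Decompose app/2: 4 =?= m,  times(times(times(times(4, empty), times(empty, unit)), times(times(4, empty), times(empty, unit))), times(k, k)) =?= M.
Clash: constants 4 and m differ; no unifier exists.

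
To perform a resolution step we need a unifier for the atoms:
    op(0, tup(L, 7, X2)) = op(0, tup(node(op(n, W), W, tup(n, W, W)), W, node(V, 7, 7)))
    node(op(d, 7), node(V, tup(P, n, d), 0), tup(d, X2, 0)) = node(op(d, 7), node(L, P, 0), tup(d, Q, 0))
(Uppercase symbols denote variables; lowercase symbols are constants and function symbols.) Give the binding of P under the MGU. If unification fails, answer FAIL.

FAIL

Decompose op/2: 0 = 0,  tup(L, 7, X2) = tup(node(op(n, W), W, tup(n, W, W)), W, node(V, 7, 7)).
Delete trivial equation 0 = 0.
Decompose tup/3: L = node(op(n, W), W, tup(n, W, W)),  7 = W,  X2 = node(V, 7, 7).
Bind L := node(op(n, W), W, tup(n, W, W)); substituting into the one remaining equation that mentions L gives: node(op(d, 7), node(V, tup(P, n, d), 0), tup(d, X2, 0)) = node(op(d, 7), node(node(op(n, W), W, tup(n, W, W)), P, 0), tup(d, Q, 0)).
Bind W := 7; substituting into the one remaining equation that mentions W gives: node(op(d, 7), node(V, tup(P, n, d), 0), tup(d, X2, 0)) = node(op(d, 7), node(node(op(n, 7), 7, tup(n, 7, 7)), P, 0), tup(d, Q, 0)). Substituting into the earlier binding gives L := node(op(n, 7), 7, tup(n, 7, 7)).
Bind X2 := node(V, 7, 7); substituting into the remaining equation gives: node(op(d, 7), node(V, tup(P, n, d), 0), tup(d, node(V, 7, 7), 0)) = node(op(d, 7), node(node(op(n, 7), 7, tup(n, 7, 7)), P, 0), tup(d, Q, 0)).
Decompose node/3: op(d, 7) = op(d, 7),  node(V, tup(P, n, d), 0) = node(node(op(n, 7), 7, tup(n, 7, 7)), P, 0),  tup(d, node(V, 7, 7), 0) = tup(d, Q, 0).
Delete trivial equation op(d, 7) = op(d, 7).
Decompose node/3: V = node(op(n, 7), 7, tup(n, 7, 7)),  tup(P, n, d) = P,  0 = 0.
Bind V := node(op(n, 7), 7, tup(n, 7, 7)); substituting into the one remaining equation that mentions V gives: tup(d, node(node(op(n, 7), 7, tup(n, 7, 7)), 7, 7), 0) = tup(d, Q, 0). Substituting into the earlier binding gives X2 := node(node(op(n, 7), 7, tup(n, 7, 7)), 7, 7).
Occurs check fails: P occurs in tup(P, n, d); the equation P = tup(P, n, d) has no finite solution.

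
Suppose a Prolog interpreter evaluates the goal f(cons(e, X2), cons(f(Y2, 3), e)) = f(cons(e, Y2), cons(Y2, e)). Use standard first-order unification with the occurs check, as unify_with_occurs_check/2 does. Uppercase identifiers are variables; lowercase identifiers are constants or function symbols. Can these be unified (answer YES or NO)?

NO

Decompose f/2: cons(e, X2) = cons(e, Y2),  cons(f(Y2, 3), e) = cons(Y2, e).
Decompose cons/2: e = e,  X2 = Y2.
Delete trivial equation e = e.
Bind X2 := Y2; no other remaining equation mentions X2.
Decompose cons/2: f(Y2, 3) = Y2,  e = e.
Occurs check fails: Y2 occurs in f(Y2, 3); the equation Y2 = f(Y2, 3) has no finite solution.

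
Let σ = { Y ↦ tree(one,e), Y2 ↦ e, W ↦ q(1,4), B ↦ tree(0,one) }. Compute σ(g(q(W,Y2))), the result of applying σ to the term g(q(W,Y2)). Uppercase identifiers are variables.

g(q(q(1,4),e))

Replace each occurrence of Y2 with e.
Replace each occurrence of W with q(1,4).
Result: g(q(q(1,4),e)).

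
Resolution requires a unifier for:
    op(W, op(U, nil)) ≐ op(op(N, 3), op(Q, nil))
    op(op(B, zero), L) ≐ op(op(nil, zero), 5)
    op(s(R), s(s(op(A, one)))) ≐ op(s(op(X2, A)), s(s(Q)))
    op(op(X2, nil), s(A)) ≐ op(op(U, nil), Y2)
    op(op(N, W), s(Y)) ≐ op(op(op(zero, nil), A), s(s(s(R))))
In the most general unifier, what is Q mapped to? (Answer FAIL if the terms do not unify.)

Decompose op/2: W ≐ op(N, 3),  op(U, nil) ≐ op(Q, nil).
Bind W := op(N, 3); substituting into the one remaining equation that mentions W gives: op(op(N, op(N, 3)), s(Y)) ≐ op(op(op(zero, nil), A), s(s(s(R)))).
Decompose op/2: U ≐ Q,  nil ≐ nil.
Bind U := Q; substituting into the one remaining equation that mentions U gives: op(op(X2, nil), s(A)) ≐ op(op(Q, nil), Y2).
Delete trivial equation nil ≐ nil.
Decompose op/2: op(B, zero) ≐ op(nil, zero),  L ≐ 5.
Decompose op/2: B ≐ nil,  zero ≐ zero.
Bind B := nil; no other remaining equation mentions B.
Delete trivial equation zero ≐ zero.
Bind L := 5; no other remaining equation mentions L.
Decompose op/2: s(R) ≐ s(op(X2, A)),  s(s(op(A, one))) ≐ s(s(Q)).
Decompose s/1: R ≐ op(X2, A).
Bind R := op(X2, A); substituting into the one remaining equation that mentions R gives: op(op(N, op(N, 3)), s(Y)) ≐ op(op(op(zero, nil), A), s(s(s(op(X2, A))))).
Decompose s/1: s(op(A, one)) ≐ s(Q).
Decompose s/1: op(A, one) ≐ Q.
Bind Q := op(A, one); substituting into the one remaining equation that mentions Q gives: op(op(X2, nil), s(A)) ≐ op(op(op(A, one), nil), Y2). Substituting into the earlier binding gives U := op(A, one).
Decompose op/2: op(X2, nil) ≐ op(op(A, one), nil),  s(A) ≐ Y2.
Decompose op/2: X2 ≐ op(A, one),  nil ≐ nil.
Bind X2 := op(A, one); substituting into the one remaining equation that mentions X2 gives: op(op(N, op(N, 3)), s(Y)) ≐ op(op(op(zero, nil), A), s(s(s(op(op(A, one), A))))). Substituting into the earlier binding gives R := op(op(A, one), A).
Delete trivial equation nil ≐ nil.
Bind Y2 := s(A); no other remaining equation mentions Y2.
Decompose op/2: op(N, op(N, 3)) ≐ op(op(zero, nil), A),  s(Y) ≐ s(s(s(op(op(A, one), A)))).
Decompose op/2: N ≐ op(zero, nil),  op(N, 3) ≐ A.
Bind N := op(zero, nil); substituting into the one remaining equation that mentions N gives: op(op(zero, nil), 3) ≐ A. Substituting into the earlier binding gives W := op(op(zero, nil), 3).
Bind A := op(op(zero, nil), 3); substituting into the remaining equation gives: s(Y) ≐ s(s(s(op(op(op(op(zero, nil), 3), one), op(op(zero, nil), 3))))). Substituting into the earlier bindings gives U := op(op(op(zero, nil), 3), one), R := op(op(op(op(zero, nil), 3), one), op(op(zero, nil), 3)), Q := op(op(op(zero, nil), 3), one), X2 := op(op(op(zero, nil), 3), one), Y2 := s(op(op(zero, nil), 3)).
Decompose s/1: Y ≐ s(s(op(op(op(op(zero, nil), 3), one), op(op(zero, nil), 3)))).
Bind Y := s(s(op(op(op(op(zero, nil), 3), one), op(op(zero, nil), 3)))).
MGU = { W ↦ op(op(zero, nil), 3), U ↦ op(op(op(zero, nil), 3), one), B ↦ nil, L ↦ 5, R ↦ op(op(op(op(zero, nil), 3), one), op(op(zero, nil), 3)), Q ↦ op(op(op(zero, nil), 3), one), X2 ↦ op(op(op(zero, nil), 3), one), Y2 ↦ s(op(op(zero, nil), 3)), N ↦ op(zero, nil), A ↦ op(op(zero, nil), 3), Y ↦ s(s(op(op(op(op(zero, nil), 3), one), op(op(zero, nil), 3)))) }, so Q ↦ op(op(op(zero, nil), 3), one).

op(op(op(zero, nil), 3), one)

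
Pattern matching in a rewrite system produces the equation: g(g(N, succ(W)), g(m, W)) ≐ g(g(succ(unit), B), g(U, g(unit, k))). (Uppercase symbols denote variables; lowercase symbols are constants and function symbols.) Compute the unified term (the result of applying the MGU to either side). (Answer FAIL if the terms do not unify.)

g(g(succ(unit), succ(g(unit, k))), g(m, g(unit, k)))

Decompose g/2: g(N, succ(W)) ≐ g(succ(unit), B),  g(m, W) ≐ g(U, g(unit, k)).
Decompose g/2: N ≐ succ(unit),  succ(W) ≐ B.
Bind N := succ(unit); no other remaining equation mentions N.
Bind B := succ(W); no other remaining equation mentions B.
Decompose g/2: m ≐ U,  W ≐ g(unit, k).
Bind U := m; no other remaining equation mentions U.
Bind W := g(unit, k). Substituting into the earlier binding gives B := succ(g(unit, k)).
Applying the MGU to either side gives g(g(succ(unit), succ(g(unit, k))), g(m, g(unit, k))).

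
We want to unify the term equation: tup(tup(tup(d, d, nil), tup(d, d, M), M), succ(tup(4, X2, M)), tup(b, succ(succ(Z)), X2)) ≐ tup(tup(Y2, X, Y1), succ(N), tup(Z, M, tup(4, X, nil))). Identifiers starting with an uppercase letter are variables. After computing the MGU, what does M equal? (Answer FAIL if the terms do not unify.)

Decompose tup/3: tup(tup(d, d, nil), tup(d, d, M), M) ≐ tup(Y2, X, Y1),  succ(tup(4, X2, M)) ≐ succ(N),  tup(b, succ(succ(Z)), X2) ≐ tup(Z, M, tup(4, X, nil)).
Decompose tup/3: tup(d, d, nil) ≐ Y2,  tup(d, d, M) ≐ X,  M ≐ Y1.
Bind Y2 := tup(d, d, nil); no other remaining equation mentions Y2.
Bind X := tup(d, d, M); substituting into the one remaining equation that mentions X gives: tup(b, succ(succ(Z)), X2) ≐ tup(Z, M, tup(4, tup(d, d, M), nil)).
Bind M := Y1; substituting into the remaining equations gives: succ(tup(4, X2, Y1)) ≐ succ(N),  tup(b, succ(succ(Z)), X2) ≐ tup(Z, Y1, tup(4, tup(d, d, Y1), nil)). Substituting into the earlier binding gives X := tup(d, d, Y1).
Decompose succ/1: tup(4, X2, Y1) ≐ N.
Bind N := tup(4, X2, Y1); no other remaining equation mentions N.
Decompose tup/3: b ≐ Z,  succ(succ(Z)) ≐ Y1,  X2 ≐ tup(4, tup(d, d, Y1), nil).
Bind Z := b; substituting into the one remaining equation that mentions Z gives: succ(succ(b)) ≐ Y1.
Bind Y1 := succ(succ(b)); substituting into the remaining equation gives: X2 ≐ tup(4, tup(d, d, succ(succ(b))), nil). Substituting into the earlier bindings gives X := tup(d, d, succ(succ(b))), M := succ(succ(b)), N := tup(4, X2, succ(succ(b))).
Bind X2 := tup(4, tup(d, d, succ(succ(b))), nil). Substituting into the earlier binding gives N := tup(4, tup(4, tup(d, d, succ(succ(b))), nil), succ(succ(b))).
MGU = { Y2 := tup(d, d, nil), X := tup(d, d, succ(succ(b))), M := succ(succ(b)), N := tup(4, tup(4, tup(d, d, succ(succ(b))), nil), succ(succ(b))), Z := b, Y1 := succ(succ(b)), X2 := tup(4, tup(d, d, succ(succ(b))), nil) }, so M := succ(succ(b)).

succ(succ(b))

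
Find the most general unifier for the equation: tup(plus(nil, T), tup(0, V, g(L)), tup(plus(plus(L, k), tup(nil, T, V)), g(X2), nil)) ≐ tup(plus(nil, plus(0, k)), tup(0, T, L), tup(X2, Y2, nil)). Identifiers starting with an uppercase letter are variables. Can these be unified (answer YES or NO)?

Decompose tup/3: plus(nil, T) ≐ plus(nil, plus(0, k)),  tup(0, V, g(L)) ≐ tup(0, T, L),  tup(plus(plus(L, k), tup(nil, T, V)), g(X2), nil) ≐ tup(X2, Y2, nil).
Decompose plus/2: nil ≐ nil,  T ≐ plus(0, k).
Delete trivial equation nil ≐ nil.
Bind T := plus(0, k); substituting into the remaining equations gives: tup(0, V, g(L)) ≐ tup(0, plus(0, k), L),  tup(plus(plus(L, k), tup(nil, plus(0, k), V)), g(X2), nil) ≐ tup(X2, Y2, nil).
Decompose tup/3: 0 ≐ 0,  V ≐ plus(0, k),  g(L) ≐ L.
Delete trivial equation 0 ≐ 0.
Bind V := plus(0, k); substituting into the one remaining equation that mentions V gives: tup(plus(plus(L, k), tup(nil, plus(0, k), plus(0, k))), g(X2), nil) ≐ tup(X2, Y2, nil).
Occurs check fails: L occurs in g(L); the equation L ≐ g(L) has no finite solution.

NO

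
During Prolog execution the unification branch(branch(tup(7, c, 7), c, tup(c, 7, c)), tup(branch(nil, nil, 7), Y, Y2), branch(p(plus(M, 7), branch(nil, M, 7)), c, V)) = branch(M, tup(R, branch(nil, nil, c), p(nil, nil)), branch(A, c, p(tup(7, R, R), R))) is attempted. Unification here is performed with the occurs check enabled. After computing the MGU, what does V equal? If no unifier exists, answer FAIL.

Decompose branch/3: branch(tup(7, c, 7), c, tup(c, 7, c)) = M,  tup(branch(nil, nil, 7), Y, Y2) = tup(R, branch(nil, nil, c), p(nil, nil)),  branch(p(plus(M, 7), branch(nil, M, 7)), c, V) = branch(A, c, p(tup(7, R, R), R)).
Bind M := branch(tup(7, c, 7), c, tup(c, 7, c)); substituting into the one remaining equation that mentions M gives: branch(p(plus(branch(tup(7, c, 7), c, tup(c, 7, c)), 7), branch(nil, branch(tup(7, c, 7), c, tup(c, 7, c)), 7)), c, V) = branch(A, c, p(tup(7, R, R), R)).
Decompose tup/3: branch(nil, nil, 7) = R,  Y = branch(nil, nil, c),  Y2 = p(nil, nil).
Bind R := branch(nil, nil, 7); substituting into the one remaining equation that mentions R gives: branch(p(plus(branch(tup(7, c, 7), c, tup(c, 7, c)), 7), branch(nil, branch(tup(7, c, 7), c, tup(c, 7, c)), 7)), c, V) = branch(A, c, p(tup(7, branch(nil, nil, 7), branch(nil, nil, 7)), branch(nil, nil, 7))).
Bind Y := branch(nil, nil, c); no other remaining equation mentions Y.
Bind Y2 := p(nil, nil); no other remaining equation mentions Y2.
Decompose branch/3: p(plus(branch(tup(7, c, 7), c, tup(c, 7, c)), 7), branch(nil, branch(tup(7, c, 7), c, tup(c, 7, c)), 7)) = A,  c = c,  V = p(tup(7, branch(nil, nil, 7), branch(nil, nil, 7)), branch(nil, nil, 7)).
Bind A := p(plus(branch(tup(7, c, 7), c, tup(c, 7, c)), 7), branch(nil, branch(tup(7, c, 7), c, tup(c, 7, c)), 7)); no other remaining equation mentions A.
Delete trivial equation c = c.
Bind V := p(tup(7, branch(nil, nil, 7), branch(nil, nil, 7)), branch(nil, nil, 7)).
MGU = { M = branch(tup(7, c, 7), c, tup(c, 7, c)), R = branch(nil, nil, 7), Y = branch(nil, nil, c), Y2 = p(nil, nil), A = p(plus(branch(tup(7, c, 7), c, tup(c, 7, c)), 7), branch(nil, branch(tup(7, c, 7), c, tup(c, 7, c)), 7)), V = p(tup(7, branch(nil, nil, 7), branch(nil, nil, 7)), branch(nil, nil, 7)) }, so V = p(tup(7, branch(nil, nil, 7), branch(nil, nil, 7)), branch(nil, nil, 7)).

p(tup(7, branch(nil, nil, 7), branch(nil, nil, 7)), branch(nil, nil, 7))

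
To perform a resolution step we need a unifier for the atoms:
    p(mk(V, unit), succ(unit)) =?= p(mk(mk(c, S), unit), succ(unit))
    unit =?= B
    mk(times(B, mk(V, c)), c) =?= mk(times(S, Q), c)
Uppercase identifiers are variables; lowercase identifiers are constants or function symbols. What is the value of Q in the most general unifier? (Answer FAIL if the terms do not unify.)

Decompose p/2: mk(V, unit) =?= mk(mk(c, S), unit),  succ(unit) =?= succ(unit).
Decompose mk/2: V =?= mk(c, S),  unit =?= unit.
Bind V := mk(c, S); substituting into the one remaining equation that mentions V gives: mk(times(B, mk(mk(c, S), c)), c) =?= mk(times(S, Q), c).
Delete trivial equation unit =?= unit.
Delete trivial equation succ(unit) =?= succ(unit).
Bind B := unit; substituting into the remaining equation gives: mk(times(unit, mk(mk(c, S), c)), c) =?= mk(times(S, Q), c).
Decompose mk/2: times(unit, mk(mk(c, S), c)) =?= times(S, Q),  c =?= c.
Decompose times/2: unit =?= S,  mk(mk(c, S), c) =?= Q.
Bind S := unit; substituting into the one remaining equation that mentions S gives: mk(mk(c, unit), c) =?= Q. Substituting into the earlier binding gives V := mk(c, unit).
Bind Q := mk(mk(c, unit), c); no other remaining equation mentions Q.
Delete trivial equation c =?= c.
MGU = { V := mk(c, unit), B := unit, S := unit, Q := mk(mk(c, unit), c) }, so Q := mk(mk(c, unit), c).

mk(mk(c, unit), c)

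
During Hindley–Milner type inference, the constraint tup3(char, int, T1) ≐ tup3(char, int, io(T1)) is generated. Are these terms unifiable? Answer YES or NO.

Decompose tup3/3: char ≐ char,  int ≐ int,  T1 ≐ io(T1).
Delete trivial equation char ≐ char.
Delete trivial equation int ≐ int.
Occurs check fails: T1 occurs in io(T1); the equation T1 ≐ io(T1) has no finite solution.

NO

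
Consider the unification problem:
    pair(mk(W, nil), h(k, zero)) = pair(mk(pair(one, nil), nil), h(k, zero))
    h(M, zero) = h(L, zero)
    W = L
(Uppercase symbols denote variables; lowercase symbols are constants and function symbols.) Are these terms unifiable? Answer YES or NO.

YES

Decompose pair/2: mk(W, nil) = mk(pair(one, nil), nil),  h(k, zero) = h(k, zero).
Decompose mk/2: W = pair(one, nil),  nil = nil.
Bind W := pair(one, nil); substituting into the one remaining equation that mentions W gives: pair(one, nil) = L.
Delete trivial equation nil = nil.
Delete trivial equation h(k, zero) = h(k, zero).
Decompose h/2: M = L,  zero = zero.
Bind M := L; no other remaining equation mentions M.
Delete trivial equation zero = zero.
Bind L := pair(one, nil). Substituting into the earlier binding gives M := pair(one, nil).
No equations remain and no clash or occurs-check failure arose, so a unifier exists.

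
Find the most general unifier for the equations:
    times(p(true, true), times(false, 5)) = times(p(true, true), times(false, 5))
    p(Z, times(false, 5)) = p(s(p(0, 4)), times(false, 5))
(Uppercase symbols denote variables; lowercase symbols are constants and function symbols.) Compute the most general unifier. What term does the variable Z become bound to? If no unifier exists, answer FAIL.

s(p(0, 4))

Delete trivial equation times(p(true, true), times(false, 5)) = times(p(true, true), times(false, 5)).
Decompose p/2: Z = s(p(0, 4)),  times(false, 5) = times(false, 5).
Bind Z := s(p(0, 4)); no other remaining equation mentions Z.
Delete trivial equation times(false, 5) = times(false, 5).
MGU = { Z := s(p(0, 4)) }, so Z := s(p(0, 4)).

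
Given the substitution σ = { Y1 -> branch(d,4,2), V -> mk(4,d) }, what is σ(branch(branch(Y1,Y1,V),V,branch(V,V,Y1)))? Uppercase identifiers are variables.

branch(branch(branch(d,4,2),branch(d,4,2),mk(4,d)),mk(4,d),branch(mk(4,d),mk(4,d),branch(d,4,2)))

Replace each occurrence of Y1 with branch(d,4,2).
Replace each occurrence of V with mk(4,d).
Result: branch(branch(branch(d,4,2),branch(d,4,2),mk(4,d)),mk(4,d),branch(mk(4,d),mk(4,d),branch(d,4,2))).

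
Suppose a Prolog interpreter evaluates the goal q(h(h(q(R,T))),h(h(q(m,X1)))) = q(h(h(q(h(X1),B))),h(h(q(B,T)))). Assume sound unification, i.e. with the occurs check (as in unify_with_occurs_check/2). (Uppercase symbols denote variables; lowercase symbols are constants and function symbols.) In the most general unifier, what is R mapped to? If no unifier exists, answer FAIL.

h(m)

Decompose q/2: h(h(q(R,T))) = h(h(q(h(X1),B))),  h(h(q(m,X1))) = h(h(q(B,T))).
Decompose h/1: h(q(R,T)) = h(q(h(X1),B)).
Decompose h/1: q(R,T) = q(h(X1),B).
Decompose q/2: R = h(X1),  T = B.
Bind R := h(X1); no other remaining equation mentions R.
Bind T := B; substituting into the remaining equation gives: h(h(q(m,X1))) = h(h(q(B,B))).
Decompose h/1: h(q(m,X1)) = h(q(B,B)).
Decompose h/1: q(m,X1) = q(B,B).
Decompose q/2: m = B,  X1 = B.
Bind B := m; substituting into the remaining equation gives: X1 = m. Substituting into the earlier binding gives T := m.
Bind X1 := m. Substituting into the earlier binding gives R := h(m).
MGU = { R -> h(m), T -> m, B -> m, X1 -> m }, so R -> h(m).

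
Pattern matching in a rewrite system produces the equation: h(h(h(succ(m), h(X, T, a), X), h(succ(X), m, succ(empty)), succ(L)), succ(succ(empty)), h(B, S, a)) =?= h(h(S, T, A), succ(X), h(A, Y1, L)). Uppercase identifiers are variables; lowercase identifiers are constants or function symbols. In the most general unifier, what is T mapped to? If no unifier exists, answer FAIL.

Decompose h/3: h(h(succ(m), h(X, T, a), X), h(succ(X), m, succ(empty)), succ(L)) =?= h(S, T, A),  succ(succ(empty)) =?= succ(X),  h(B, S, a) =?= h(A, Y1, L).
Decompose h/3: h(succ(m), h(X, T, a), X) =?= S,  h(succ(X), m, succ(empty)) =?= T,  succ(L) =?= A.
Bind S := h(succ(m), h(X, T, a), X); substituting into the one remaining equation that mentions S gives: h(B, h(succ(m), h(X, T, a), X), a) =?= h(A, Y1, L).
Bind T := h(succ(X), m, succ(empty)); substituting into the one remaining equation that mentions T gives: h(B, h(succ(m), h(X, h(succ(X), m, succ(empty)), a), X), a) =?= h(A, Y1, L). Substituting into the earlier binding gives S := h(succ(m), h(X, h(succ(X), m, succ(empty)), a), X).
Bind A := succ(L); substituting into the one remaining equation that mentions A gives: h(B, h(succ(m), h(X, h(succ(X), m, succ(empty)), a), X), a) =?= h(succ(L), Y1, L).
Decompose succ/1: succ(empty) =?= X.
Bind X := succ(empty); substituting into the remaining equation gives: h(B, h(succ(m), h(succ(empty), h(succ(succ(empty)), m, succ(empty)), a), succ(empty)), a) =?= h(succ(L), Y1, L). Substituting into the earlier bindings gives S := h(succ(m), h(succ(empty), h(succ(succ(empty)), m, succ(empty)), a), succ(empty)), T := h(succ(succ(empty)), m, succ(empty)).
Decompose h/3: B =?= succ(L),  h(succ(m), h(succ(empty), h(succ(succ(empty)), m, succ(empty)), a), succ(empty)) =?= Y1,  a =?= L.
Bind B := succ(L); no other remaining equation mentions B.
Bind Y1 := h(succ(m), h(succ(empty), h(succ(succ(empty)), m, succ(empty)), a), succ(empty)); no other remaining equation mentions Y1.
Bind L := a. Substituting into the earlier bindings gives A := succ(a), B := succ(a).
MGU = { S ↦ h(succ(m), h(succ(empty), h(succ(succ(empty)), m, succ(empty)), a), succ(empty)), T ↦ h(succ(succ(empty)), m, succ(empty)), A ↦ succ(a), X ↦ succ(empty), B ↦ succ(a), Y1 ↦ h(succ(m), h(succ(empty), h(succ(succ(empty)), m, succ(empty)), a), succ(empty)), L ↦ a }, so T ↦ h(succ(succ(empty)), m, succ(empty)).

h(succ(succ(empty)), m, succ(empty))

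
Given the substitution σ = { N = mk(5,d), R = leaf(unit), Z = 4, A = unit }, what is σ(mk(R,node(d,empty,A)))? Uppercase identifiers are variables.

Replace each occurrence of R with leaf(unit).
Replace each occurrence of A with unit.
Result: mk(leaf(unit),node(d,empty,unit)).

mk(leaf(unit),node(d,empty,unit))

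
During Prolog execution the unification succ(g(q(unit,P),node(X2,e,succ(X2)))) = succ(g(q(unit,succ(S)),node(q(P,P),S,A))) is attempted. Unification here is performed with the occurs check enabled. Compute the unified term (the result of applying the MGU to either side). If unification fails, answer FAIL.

Decompose succ/1: g(q(unit,P),node(X2,e,succ(X2))) = g(q(unit,succ(S)),node(q(P,P),S,A)).
Decompose g/2: q(unit,P) = q(unit,succ(S)),  node(X2,e,succ(X2)) = node(q(P,P),S,A).
Decompose q/2: unit = unit,  P = succ(S).
Delete trivial equation unit = unit.
Bind P := succ(S); substituting into the remaining equation gives: node(X2,e,succ(X2)) = node(q(succ(S),succ(S)),S,A).
Decompose node/3: X2 = q(succ(S),succ(S)),  e = S,  succ(X2) = A.
Bind X2 := q(succ(S),succ(S)); substituting into the one remaining equation that mentions X2 gives: succ(q(succ(S),succ(S))) = A.
Bind S := e; substituting into the remaining equation gives: succ(q(succ(e),succ(e))) = A. Substituting into the earlier bindings gives P := succ(e), X2 := q(succ(e),succ(e)).
Bind A := succ(q(succ(e),succ(e))).
Applying the MGU to either side gives succ(g(q(unit,succ(e)),node(q(succ(e),succ(e)),e,succ(q(succ(e),succ(e)))))).

succ(g(q(unit,succ(e)),node(q(succ(e),succ(e)),e,succ(q(succ(e),succ(e))))))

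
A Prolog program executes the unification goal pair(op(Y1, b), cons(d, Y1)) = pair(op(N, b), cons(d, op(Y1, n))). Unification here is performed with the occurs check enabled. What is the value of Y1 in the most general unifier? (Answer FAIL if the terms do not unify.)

FAIL

Decompose pair/2: op(Y1, b) = op(N, b),  cons(d, Y1) = cons(d, op(Y1, n)).
Decompose op/2: Y1 = N,  b = b.
Bind Y1 := N; substituting into the one remaining equation that mentions Y1 gives: cons(d, N) = cons(d, op(N, n)).
Delete trivial equation b = b.
Decompose cons/2: d = d,  N = op(N, n).
Delete trivial equation d = d.
Occurs check fails: N occurs in op(N, n); the equation N = op(N, n) has no finite solution.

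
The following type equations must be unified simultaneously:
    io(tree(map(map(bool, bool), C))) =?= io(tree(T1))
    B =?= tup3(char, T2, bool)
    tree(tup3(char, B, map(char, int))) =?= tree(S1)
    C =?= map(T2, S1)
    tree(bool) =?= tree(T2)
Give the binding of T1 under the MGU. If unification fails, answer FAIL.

Decompose io/1: tree(map(map(bool, bool), C)) =?= tree(T1).
Decompose tree/1: map(map(bool, bool), C) =?= T1.
Bind T1 := map(map(bool, bool), C); no other remaining equation mentions T1.
Bind B := tup3(char, T2, bool); substituting into the one remaining equation that mentions B gives: tree(tup3(char, tup3(char, T2, bool), map(char, int))) =?= tree(S1).
Decompose tree/1: tup3(char, tup3(char, T2, bool), map(char, int)) =?= S1.
Bind S1 := tup3(char, tup3(char, T2, bool), map(char, int)); substituting into the one remaining equation that mentions S1 gives: C =?= map(T2, tup3(char, tup3(char, T2, bool), map(char, int))).
Bind C := map(T2, tup3(char, tup3(char, T2, bool), map(char, int))); no other remaining equation mentions C. Substituting into the earlier binding gives T1 := map(map(bool, bool), map(T2, tup3(char, tup3(char, T2, bool), map(char, int)))).
Decompose tree/1: bool =?= T2.
Bind T2 := bool. Substituting into the earlier bindings gives T1 := map(map(bool, bool), map(bool, tup3(char, tup3(char, bool, bool), map(char, int)))), B := tup3(char, bool, bool), S1 := tup3(char, tup3(char, bool, bool), map(char, int)), C := map(bool, tup3(char, tup3(char, bool, bool), map(char, int))).
MGU = { T1 ↦ map(map(bool, bool), map(bool, tup3(char, tup3(char, bool, bool), map(char, int)))), B ↦ tup3(char, bool, bool), S1 ↦ tup3(char, tup3(char, bool, bool), map(char, int)), C ↦ map(bool, tup3(char, tup3(char, bool, bool), map(char, int))), T2 ↦ bool }, so T1 ↦ map(map(bool, bool), map(bool, tup3(char, tup3(char, bool, bool), map(char, int)))).

map(map(bool, bool), map(bool, tup3(char, tup3(char, bool, bool), map(char, int))))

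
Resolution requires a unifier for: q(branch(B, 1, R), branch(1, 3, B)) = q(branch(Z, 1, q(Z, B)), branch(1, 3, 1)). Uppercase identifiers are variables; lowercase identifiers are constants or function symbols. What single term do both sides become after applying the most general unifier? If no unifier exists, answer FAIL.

q(branch(1, 1, q(1, 1)), branch(1, 3, 1))

Decompose q/2: branch(B, 1, R) = branch(Z, 1, q(Z, B)),  branch(1, 3, B) = branch(1, 3, 1).
Decompose branch/3: B = Z,  1 = 1,  R = q(Z, B).
Bind B := Z; substituting into the 2 remaining equations that mention B gives: R = q(Z, Z),  branch(1, 3, Z) = branch(1, 3, 1).
Delete trivial equation 1 = 1.
Bind R := q(Z, Z); no other remaining equation mentions R.
Decompose branch/3: 1 = 1,  3 = 3,  Z = 1.
Delete trivial equation 1 = 1.
Delete trivial equation 3 = 3.
Bind Z := 1. Substituting into the earlier bindings gives B := 1, R := q(1, 1).
Applying the MGU to either side gives q(branch(1, 1, q(1, 1)), branch(1, 3, 1)).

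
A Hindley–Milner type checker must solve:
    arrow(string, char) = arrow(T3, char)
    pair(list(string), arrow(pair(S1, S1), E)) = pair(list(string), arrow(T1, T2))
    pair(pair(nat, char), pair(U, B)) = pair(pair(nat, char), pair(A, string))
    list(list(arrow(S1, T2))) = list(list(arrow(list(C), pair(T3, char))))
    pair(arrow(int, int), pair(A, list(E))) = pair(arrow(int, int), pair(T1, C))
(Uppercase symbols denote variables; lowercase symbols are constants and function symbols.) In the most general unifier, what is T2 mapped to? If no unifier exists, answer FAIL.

Decompose arrow/2: string = T3,  char = char.
Bind T3 := string; substituting into the one remaining equation that mentions T3 gives: list(list(arrow(S1, T2))) = list(list(arrow(list(C), pair(string, char)))).
Delete trivial equation char = char.
Decompose pair/2: list(string) = list(string),  arrow(pair(S1, S1), E) = arrow(T1, T2).
Delete trivial equation list(string) = list(string).
Decompose arrow/2: pair(S1, S1) = T1,  E = T2.
Bind T1 := pair(S1, S1); substituting into the one remaining equation that mentions T1 gives: pair(arrow(int, int), pair(A, list(E))) = pair(arrow(int, int), pair(pair(S1, S1), C)).
Bind E := T2; substituting into the one remaining equation that mentions E gives: pair(arrow(int, int), pair(A, list(T2))) = pair(arrow(int, int), pair(pair(S1, S1), C)).
Decompose pair/2: pair(nat, char) = pair(nat, char),  pair(U, B) = pair(A, string).
Delete trivial equation pair(nat, char) = pair(nat, char).
Decompose pair/2: U = A,  B = string.
Bind U := A; no other remaining equation mentions U.
Bind B := string; no other remaining equation mentions B.
Decompose list/1: list(arrow(S1, T2)) = list(arrow(list(C), pair(string, char))).
Decompose list/1: arrow(S1, T2) = arrow(list(C), pair(string, char)).
Decompose arrow/2: S1 = list(C),  T2 = pair(string, char).
Bind S1 := list(C); substituting into the one remaining equation that mentions S1 gives: pair(arrow(int, int), pair(A, list(T2))) = pair(arrow(int, int), pair(pair(list(C), list(C)), C)). Substituting into the earlier binding gives T1 := pair(list(C), list(C)).
Bind T2 := pair(string, char); substituting into the remaining equation gives: pair(arrow(int, int), pair(A, list(pair(string, char)))) = pair(arrow(int, int), pair(pair(list(C), list(C)), C)). Substituting into the earlier binding gives E := pair(string, char).
Decompose pair/2: arrow(int, int) = arrow(int, int),  pair(A, list(pair(string, char))) = pair(pair(list(C), list(C)), C).
Delete trivial equation arrow(int, int) = arrow(int, int).
Decompose pair/2: A = pair(list(C), list(C)),  list(pair(string, char)) = C.
Bind A := pair(list(C), list(C)); no other remaining equation mentions A. Substituting into the earlier binding gives U := pair(list(C), list(C)).
Bind C := list(pair(string, char)). Substituting into the earlier bindings gives T1 := pair(list(list(pair(string, char))), list(list(pair(string, char)))), U := pair(list(list(pair(string, char))), list(list(pair(string, char)))), S1 := list(list(pair(string, char))), A := pair(list(list(pair(string, char))), list(list(pair(string, char)))).
MGU = { T3 ↦ string, T1 ↦ pair(list(list(pair(string, char))), list(list(pair(string, char)))), E ↦ pair(string, char), U ↦ pair(list(list(pair(string, char))), list(list(pair(string, char)))), B ↦ string, S1 ↦ list(list(pair(string, char))), T2 ↦ pair(string, char), A ↦ pair(list(list(pair(string, char))), list(list(pair(string, char)))), C ↦ list(pair(string, char)) }, so T2 ↦ pair(string, char).

pair(string, char)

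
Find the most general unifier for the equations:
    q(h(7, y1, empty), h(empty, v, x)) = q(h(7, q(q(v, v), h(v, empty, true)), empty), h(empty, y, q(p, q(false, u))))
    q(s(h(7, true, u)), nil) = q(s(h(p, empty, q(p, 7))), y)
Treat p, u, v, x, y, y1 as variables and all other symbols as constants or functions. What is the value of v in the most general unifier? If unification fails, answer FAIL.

Decompose q/2: h(7, y1, empty) = h(7, q(q(v, v), h(v, empty, true)), empty),  h(empty, v, x) = h(empty, y, q(p, q(false, u))).
Decompose h/3: 7 = 7,  y1 = q(q(v, v), h(v, empty, true)),  empty = empty.
Delete trivial equation 7 = 7.
Bind y1 := q(q(v, v), h(v, empty, true)); no other remaining equation mentions y1.
Delete trivial equation empty = empty.
Decompose h/3: empty = empty,  v = y,  x = q(p, q(false, u)).
Delete trivial equation empty = empty.
Bind v := y; no other remaining equation mentions v. Substituting into the earlier binding gives y1 := q(q(y, y), h(y, empty, true)).
Bind x := q(p, q(false, u)); no other remaining equation mentions x.
Decompose q/2: s(h(7, true, u)) = s(h(p, empty, q(p, 7))),  nil = y.
Decompose s/1: h(7, true, u) = h(p, empty, q(p, 7)).
Decompose h/3: 7 = p,  true = empty,  u = q(p, 7).
Bind p := 7; substituting into the one remaining equation that mentions p gives: u = q(7, 7). Substituting into the earlier binding gives x := q(7, q(false, u)).
Clash: constants true and empty differ; no unifier exists.

FAIL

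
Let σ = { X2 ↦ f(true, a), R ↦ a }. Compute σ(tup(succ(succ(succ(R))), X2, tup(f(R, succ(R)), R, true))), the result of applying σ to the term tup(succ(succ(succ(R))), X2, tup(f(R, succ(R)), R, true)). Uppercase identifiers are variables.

Replace each occurrence of X2 with f(true, a).
Replace each occurrence of R with a.
Result: tup(succ(succ(succ(a))), f(true, a), tup(f(a, succ(a)), a, true)).

tup(succ(succ(succ(a))), f(true, a), tup(f(a, succ(a)), a, true))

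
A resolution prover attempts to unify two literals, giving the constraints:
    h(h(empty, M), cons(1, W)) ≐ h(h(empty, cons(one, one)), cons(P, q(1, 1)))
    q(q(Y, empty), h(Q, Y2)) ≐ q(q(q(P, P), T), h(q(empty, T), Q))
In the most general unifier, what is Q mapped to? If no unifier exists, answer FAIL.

Decompose h/2: h(empty, M) ≐ h(empty, cons(one, one)),  cons(1, W) ≐ cons(P, q(1, 1)).
Decompose h/2: empty ≐ empty,  M ≐ cons(one, one).
Delete trivial equation empty ≐ empty.
Bind M := cons(one, one); no other remaining equation mentions M.
Decompose cons/2: 1 ≐ P,  W ≐ q(1, 1).
Bind P := 1; substituting into the one remaining equation that mentions P gives: q(q(Y, empty), h(Q, Y2)) ≐ q(q(q(1, 1), T), h(q(empty, T), Q)).
Bind W := q(1, 1); no other remaining equation mentions W.
Decompose q/2: q(Y, empty) ≐ q(q(1, 1), T),  h(Q, Y2) ≐ h(q(empty, T), Q).
Decompose q/2: Y ≐ q(1, 1),  empty ≐ T.
Bind Y := q(1, 1); no other remaining equation mentions Y.
Bind T := empty; substituting into the remaining equation gives: h(Q, Y2) ≐ h(q(empty, empty), Q).
Decompose h/2: Q ≐ q(empty, empty),  Y2 ≐ Q.
Bind Q := q(empty, empty); substituting into the remaining equation gives: Y2 ≐ q(empty, empty).
Bind Y2 := q(empty, empty).
MGU = { M := cons(one, one), P := 1, W := q(1, 1), Y := q(1, 1), T := empty, Q := q(empty, empty), Y2 := q(empty, empty) }, so Q := q(empty, empty).

q(empty, empty)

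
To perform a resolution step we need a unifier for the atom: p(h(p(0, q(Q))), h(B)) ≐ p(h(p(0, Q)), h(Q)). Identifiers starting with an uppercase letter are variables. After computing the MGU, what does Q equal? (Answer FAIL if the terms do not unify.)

Decompose p/2: h(p(0, q(Q))) ≐ h(p(0, Q)),  h(B) ≐ h(Q).
Decompose h/1: p(0, q(Q)) ≐ p(0, Q).
Decompose p/2: 0 ≐ 0,  q(Q) ≐ Q.
Delete trivial equation 0 ≐ 0.
Occurs check fails: Q occurs in q(Q); the equation Q ≐ q(Q) has no finite solution.

FAIL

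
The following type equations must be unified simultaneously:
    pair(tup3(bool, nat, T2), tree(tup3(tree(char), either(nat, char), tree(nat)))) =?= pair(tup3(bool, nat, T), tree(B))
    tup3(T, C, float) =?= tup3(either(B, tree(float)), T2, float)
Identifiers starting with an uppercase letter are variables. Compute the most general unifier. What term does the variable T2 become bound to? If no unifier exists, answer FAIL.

either(tup3(tree(char), either(nat, char), tree(nat)), tree(float))

Decompose pair/2: tup3(bool, nat, T2) =?= tup3(bool, nat, T),  tree(tup3(tree(char), either(nat, char), tree(nat))) =?= tree(B).
Decompose tup3/3: bool =?= bool,  nat =?= nat,  T2 =?= T.
Delete trivial equation bool =?= bool.
Delete trivial equation nat =?= nat.
Bind T2 := T; substituting into the one remaining equation that mentions T2 gives: tup3(T, C, float) =?= tup3(either(B, tree(float)), T, float).
Decompose tree/1: tup3(tree(char), either(nat, char), tree(nat)) =?= B.
Bind B := tup3(tree(char), either(nat, char), tree(nat)); substituting into the remaining equation gives: tup3(T, C, float) =?= tup3(either(tup3(tree(char), either(nat, char), tree(nat)), tree(float)), T, float).
Decompose tup3/3: T =?= either(tup3(tree(char), either(nat, char), tree(nat)), tree(float)),  C =?= T,  float =?= float.
Bind T := either(tup3(tree(char), either(nat, char), tree(nat)), tree(float)); substituting into the one remaining equation that mentions T gives: C =?= either(tup3(tree(char), either(nat, char), tree(nat)), tree(float)). Substituting into the earlier binding gives T2 := either(tup3(tree(char), either(nat, char), tree(nat)), tree(float)).
Bind C := either(tup3(tree(char), either(nat, char), tree(nat)), tree(float)); no other remaining equation mentions C.
Delete trivial equation float =?= float.
MGU = { T2 -> either(tup3(tree(char), either(nat, char), tree(nat)), tree(float)), B -> tup3(tree(char), either(nat, char), tree(nat)), T -> either(tup3(tree(char), either(nat, char), tree(nat)), tree(float)), C -> either(tup3(tree(char), either(nat, char), tree(nat)), tree(float)) }, so T2 -> either(tup3(tree(char), either(nat, char), tree(nat)), tree(float)).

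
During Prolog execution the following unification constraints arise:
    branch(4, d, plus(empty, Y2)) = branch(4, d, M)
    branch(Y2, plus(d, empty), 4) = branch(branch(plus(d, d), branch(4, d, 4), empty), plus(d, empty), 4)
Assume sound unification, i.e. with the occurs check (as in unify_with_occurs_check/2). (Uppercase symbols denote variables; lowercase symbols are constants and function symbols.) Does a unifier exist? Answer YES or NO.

Decompose branch/3: 4 = 4,  d = d,  plus(empty, Y2) = M.
Delete trivial equation 4 = 4.
Delete trivial equation d = d.
Bind M := plus(empty, Y2); no other remaining equation mentions M.
Decompose branch/3: Y2 = branch(plus(d, d), branch(4, d, 4), empty),  plus(d, empty) = plus(d, empty),  4 = 4.
Bind Y2 := branch(plus(d, d), branch(4, d, 4), empty); no other remaining equation mentions Y2. Substituting into the earlier binding gives M := plus(empty, branch(plus(d, d), branch(4, d, 4), empty)).
Delete trivial equation plus(d, empty) = plus(d, empty).
Delete trivial equation 4 = 4.
No equations remain and no clash or occurs-check failure arose, so a unifier exists.

YES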